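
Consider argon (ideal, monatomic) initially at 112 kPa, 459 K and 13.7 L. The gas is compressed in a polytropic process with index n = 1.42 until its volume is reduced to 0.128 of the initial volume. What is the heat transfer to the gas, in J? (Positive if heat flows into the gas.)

n = P₁V₁/(RT₁) = 112×13.7/(8.314×459) = 0.402 mol.
Polytropic n=1.42: T₂ = T₁(V₁/V₂)^(n−1) = 459×(7.81)^0.42 = 1090 K; P₂ = P₁(V₁/V₂)^n = 2070 kPa.
W = (P₁V₁−P₂V₂)/(n−1) = (112×13.7−2070×1.75)/0.42 = -5010 J.
ΔU = nCvΔT = 0.402×12.5×(1090−459) = 3160 J.
Q = ΔU + W = -1850 J.

-1850 J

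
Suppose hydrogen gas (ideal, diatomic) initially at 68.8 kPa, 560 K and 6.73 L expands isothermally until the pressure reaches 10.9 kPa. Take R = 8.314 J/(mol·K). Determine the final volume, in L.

Isothermal: T stays 560 K; PV = const ⇒ V₂ = 42.5 L, P₂ = 10.9 kPa.

42.5 L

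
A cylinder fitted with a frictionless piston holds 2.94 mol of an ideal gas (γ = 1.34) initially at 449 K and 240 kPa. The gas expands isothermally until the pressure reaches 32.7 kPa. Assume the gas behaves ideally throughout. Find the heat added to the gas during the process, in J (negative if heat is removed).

21900 J

V₁ = nRT₁/P₁ = 2.94×8.314×449/240 = 45.7 L.
Isothermal: T stays 449 K; PV = const ⇒ V₂ = 336 L, P₂ = 32.7 kPa.
ΔU = 0 (ideal gas, T constant).
W = nRT ln(V₂/V₁) = 2.94×8.314×449×ln(7.34) = 21900 J.
Q = ΔU + W = 21900 J.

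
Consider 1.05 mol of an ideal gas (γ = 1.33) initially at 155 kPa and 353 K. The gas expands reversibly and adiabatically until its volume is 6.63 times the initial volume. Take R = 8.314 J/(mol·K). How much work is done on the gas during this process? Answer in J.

-4340 J

V₁ = nRT₁/P₁ = 1.05×8.314×353/155 = 19.9 L.
Adiabatic: TV^(γ−1) = const ⇒ T₂ = 353×(0.151)^0.330 = 189 K; PV^γ = const ⇒ P₂ = 12.5 kPa.
ΔU = nCvΔT = 1.05×25.2×(189−353) = -4340 J.
Q = 0 for an adiabatic process, so W = −ΔU = 4340 J.
Work done on the gas = −W_by = -4340 J.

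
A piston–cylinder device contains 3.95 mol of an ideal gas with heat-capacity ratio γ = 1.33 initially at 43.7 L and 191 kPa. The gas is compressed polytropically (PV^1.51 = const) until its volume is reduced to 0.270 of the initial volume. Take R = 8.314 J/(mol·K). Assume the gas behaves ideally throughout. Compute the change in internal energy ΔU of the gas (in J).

24000 J

T₁ = P₁V₁/(nR) = 191×43.7/(3.95×8.314) = 254 K.
Polytropic n=1.51: T₂ = T₁(V₁/V₂)^(n−1) = 254×(3.70)^0.51 = 496 K; P₂ = P₁(V₁/V₂)^n = 1380 kPa.
For an ideal gas ΔU = nCvΔT with Cv = R/(γ−1) = 25.2 J/(mol·K).
ΔU = 3.95×25.2×(496−254) = 24000 J.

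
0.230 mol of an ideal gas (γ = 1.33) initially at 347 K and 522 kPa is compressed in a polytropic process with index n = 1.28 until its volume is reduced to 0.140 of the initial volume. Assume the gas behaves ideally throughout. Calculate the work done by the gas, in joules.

V₁ = nRT₁/P₁ = 0.230×8.314×347/522 = 1.27 L.
Polytropic n=1.28: T₂ = T₁(V₁/V₂)^(n−1) = 347×(7.14)^0.28 = 602 K; P₂ = P₁(V₁/V₂)^n = 6470 kPa.
W = (P₁V₁−P₂V₂)/(n−1) = (522×1.27−6470×0.178)/0.28 = -1740 J.

-1740 J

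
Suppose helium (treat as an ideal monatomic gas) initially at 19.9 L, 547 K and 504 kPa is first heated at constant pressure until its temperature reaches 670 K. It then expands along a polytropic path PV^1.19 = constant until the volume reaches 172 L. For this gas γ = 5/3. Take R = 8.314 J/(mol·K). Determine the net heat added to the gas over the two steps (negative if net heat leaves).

n = P₁V₁/(RT₁) = 504×19.9/(8.314×547) = 2.21 mol.
Step 1 — Isobaric: P stays 504 kPa; V/T = const ⇒ T₂ = 670 K, V₂ = 24.4 L.
W = PΔV = 504×(24.4−19.9) kPa·L = 2260 J.
ΔU = nCvΔT = 2.21×12.5×(670−547) = 3380 J.
Q = ΔU + W = nCpΔT = 5640 J.
State after step 1: P = 504 kPa, V = 24.4 L, T = 670 K.
Step 2 — Polytropic n=1.19: T₂ = T₁(V₁/V₂)^(n−1) = 670×(0.142)^0.19 = 462 K; P₂ = P₁(V₁/V₂)^n = 49.3 kPa.
W = (P₁V₁−P₂V₂)/(n−1) = (504×24.4−49.3×172)/0.19 = 20100 J.
ΔU = nCvΔT = 2.21×12.5×(462−670) = -5710 J.
Q = ΔU + W = 14300 J.
Net over both steps: W = 22300 J, Q = 20000 J, ΔU = -2330 J.

20000 J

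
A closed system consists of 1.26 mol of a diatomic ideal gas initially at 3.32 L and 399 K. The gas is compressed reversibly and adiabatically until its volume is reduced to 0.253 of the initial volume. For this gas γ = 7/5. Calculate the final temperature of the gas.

P₁ = nRT₁/V₁ = 1.26×8.314×399/3.32 = 1260 kPa.
Adiabatic: TV^(γ−1) = const ⇒ T₂ = 399×(3.95)^0.400 = 691 K; PV^γ = const ⇒ P₂ = 8620 kPa.

691 K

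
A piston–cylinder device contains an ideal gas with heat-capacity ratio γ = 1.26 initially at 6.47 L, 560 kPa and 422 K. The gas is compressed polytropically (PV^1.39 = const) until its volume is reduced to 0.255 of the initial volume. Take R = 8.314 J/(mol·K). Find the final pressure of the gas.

Polytropic n=1.39: T₂ = T₁(V₁/V₂)^(n−1) = 422×(3.92)^0.39 = 719 K; P₂ = P₁(V₁/V₂)^n = 3740 kPa.

3740 kPa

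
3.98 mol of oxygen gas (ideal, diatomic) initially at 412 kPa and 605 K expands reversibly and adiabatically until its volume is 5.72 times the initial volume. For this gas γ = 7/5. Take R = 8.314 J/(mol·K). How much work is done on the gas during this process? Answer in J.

V₁ = nRT₁/P₁ = 3.98×8.314×605/412 = 48.6 L.
Adiabatic: TV^(γ−1) = const ⇒ T₂ = 605×(0.175)^0.400 = 301 K; PV^γ = const ⇒ P₂ = 35.9 kPa.
ΔU = nCvΔT = 3.98×20.8×(301−605) = -25100 J.
Q = 0 for an adiabatic process, so W = −ΔU = 25100 J.
Work done on the gas = −W_by = -25100 J.

-25100 J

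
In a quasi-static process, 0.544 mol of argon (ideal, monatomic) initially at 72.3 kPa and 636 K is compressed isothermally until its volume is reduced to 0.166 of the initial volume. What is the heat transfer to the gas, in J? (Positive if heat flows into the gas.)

-5170 J

V₁ = nRT₁/P₁ = 0.544×8.314×636/72.3 = 39.8 L.
Isothermal: T stays 636 K; PV = const ⇒ V₂ = 6.60 L, P₂ = 436 kPa.
ΔU = 0 (ideal gas, T constant).
W = nRT ln(V₂/V₁) = 0.544×8.314×636×ln(0.166) = -5170 J.
Q = ΔU + W = -5170 J.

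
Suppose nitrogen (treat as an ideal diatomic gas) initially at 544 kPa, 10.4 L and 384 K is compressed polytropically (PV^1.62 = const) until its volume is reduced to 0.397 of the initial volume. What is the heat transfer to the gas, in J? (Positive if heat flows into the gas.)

3880 J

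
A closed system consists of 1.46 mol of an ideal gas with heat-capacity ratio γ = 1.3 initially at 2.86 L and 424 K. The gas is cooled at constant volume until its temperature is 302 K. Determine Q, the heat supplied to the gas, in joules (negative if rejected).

-4940 J

P₁ = nRT₁/V₁ = 1.46×8.314×424/2.86 = 1800 kPa.
Isochoric: V stays 2.86 L; P/T = const ⇒ T₂ = 302 K, P₂ = 1280 kPa.
W = 0 (no volume change).
ΔU = nCvΔT = 1.46×27.7×(302−424) = -4940 J.
Q = ΔU = -4940 J.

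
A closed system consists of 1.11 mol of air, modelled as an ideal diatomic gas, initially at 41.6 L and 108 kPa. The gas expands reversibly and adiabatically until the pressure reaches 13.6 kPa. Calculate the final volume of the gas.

T₁ = P₁V₁/(nR) = 108×41.6/(1.11×8.314) = 487 K.
Adiabatic: T₂/T₁ = (P₂/P₁)^((γ−1)/γ) ⇒ T₂ = 487×(0.126)^0.286 = 269 K; V₂ = 183 L.

183 L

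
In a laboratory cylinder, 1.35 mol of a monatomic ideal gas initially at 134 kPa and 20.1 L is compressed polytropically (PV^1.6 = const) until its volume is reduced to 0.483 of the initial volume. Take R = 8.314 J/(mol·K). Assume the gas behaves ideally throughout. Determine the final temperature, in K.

371 K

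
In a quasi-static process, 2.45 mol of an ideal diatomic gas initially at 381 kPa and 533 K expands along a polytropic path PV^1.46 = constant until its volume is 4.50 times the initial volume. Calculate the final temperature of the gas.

267 K

V₁ = nRT₁/P₁ = 2.45×8.314×533/381 = 28.5 L.
Polytropic n=1.46: T₂ = T₁(V₁/V₂)^(n−1) = 533×(0.222)^0.46 = 267 K; P₂ = P₁(V₁/V₂)^n = 42.4 kPa.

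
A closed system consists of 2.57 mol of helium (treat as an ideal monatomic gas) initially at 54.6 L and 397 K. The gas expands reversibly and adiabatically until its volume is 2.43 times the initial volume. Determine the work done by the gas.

5680 J

P₁ = nRT₁/V₁ = 2.57×8.314×397/54.6 = 155 kPa.
Adiabatic: TV^(γ−1) = const ⇒ T₂ = 397×(0.412)^0.667 = 220 K; PV^γ = const ⇒ P₂ = 35.4 kPa.
ΔU = nCvΔT = 2.57×12.5×(220−397) = -5680 J.
Q = 0 for an adiabatic process, so W = −ΔU = 5680 J.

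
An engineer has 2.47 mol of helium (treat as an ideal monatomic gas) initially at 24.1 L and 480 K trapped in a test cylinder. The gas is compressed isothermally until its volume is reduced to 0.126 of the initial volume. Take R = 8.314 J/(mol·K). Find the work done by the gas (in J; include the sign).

-20400 J

P₁ = nRT₁/V₁ = 2.47×8.314×480/24.1 = 409 kPa.
Isothermal: T stays 480 K; PV = const ⇒ V₂ = 3.04 L, P₂ = 3250 kPa.
W = nRT ln(V₂/V₁) = 2.47×8.314×480×ln(0.126) = -20400 J.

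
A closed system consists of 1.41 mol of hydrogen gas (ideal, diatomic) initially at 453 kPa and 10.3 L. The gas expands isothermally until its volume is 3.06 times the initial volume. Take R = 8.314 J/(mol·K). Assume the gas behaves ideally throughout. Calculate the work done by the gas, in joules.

5220 J

T₁ = P₁V₁/(nR) = 453×10.3/(1.41×8.314) = 398 K.
Isothermal: T stays 398 K; PV = const ⇒ V₂ = 31.5 L, P₂ = 148 kPa.
W = nRT ln(V₂/V₁) = 1.41×8.314×398×ln(3.06) = 5220 J.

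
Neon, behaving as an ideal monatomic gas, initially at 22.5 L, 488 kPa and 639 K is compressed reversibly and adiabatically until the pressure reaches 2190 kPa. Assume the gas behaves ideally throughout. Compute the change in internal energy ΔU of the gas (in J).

n = P₁V₁/(RT₁) = 488×22.5/(8.314×639) = 2.07 mol.
Adiabatic: T₂/T₁ = (P₂/P₁)^((γ−1)/γ) ⇒ T₂ = 639×(4.49)^0.400 = 1160 K; V₂ = 9.14 L.
For an ideal gas ΔU = nCvΔT with Cv = (3/2)R = 12.5 J/(mol·K).
ΔU = 2.07×12.5×(1160−639) = 13600 J.

13600 J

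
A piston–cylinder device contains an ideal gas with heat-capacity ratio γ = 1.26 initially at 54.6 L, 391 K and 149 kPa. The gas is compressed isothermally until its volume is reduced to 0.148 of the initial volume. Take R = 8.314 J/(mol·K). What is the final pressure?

Isothermal: T stays 391 K; PV = const ⇒ V₂ = 8.08 L, P₂ = 1010 kPa.

1010 kPa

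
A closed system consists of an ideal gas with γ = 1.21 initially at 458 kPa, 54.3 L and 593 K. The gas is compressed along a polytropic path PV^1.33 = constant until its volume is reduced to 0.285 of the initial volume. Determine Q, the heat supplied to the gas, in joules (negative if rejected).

22100 J

n = P₁V₁/(RT₁) = 458×54.3/(8.314×593) = 5.04 mol.
Polytropic n=1.33: T₂ = T₁(V₁/V₂)^(n−1) = 593×(3.51)^0.33 = 897 K; P₂ = P₁(V₁/V₂)^n = 2430 kPa.
W = (P₁V₁−P₂V₂)/(n−1) = (458×54.3−2430×15.5)/0.33 = -38700 J.
ΔU = nCvΔT = 5.04×39.6×(897−593) = 60800 J.
Q = ΔU + W = 22100 J.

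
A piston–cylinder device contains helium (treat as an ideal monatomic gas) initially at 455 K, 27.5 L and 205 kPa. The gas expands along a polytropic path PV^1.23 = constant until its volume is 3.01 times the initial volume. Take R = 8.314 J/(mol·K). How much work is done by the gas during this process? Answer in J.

n = P₁V₁/(RT₁) = 205×27.5/(8.314×455) = 1.49 mol.
Polytropic n=1.23: T₂ = T₁(V₁/V₂)^(n−1) = 455×(0.332)^0.23 = 353 K; P₂ = P₁(V₁/V₂)^n = 52.9 kPa.
W = (P₁V₁−P₂V₂)/(n−1) = (205×27.5−52.9×82.8)/0.23 = 5490 J.

5490 J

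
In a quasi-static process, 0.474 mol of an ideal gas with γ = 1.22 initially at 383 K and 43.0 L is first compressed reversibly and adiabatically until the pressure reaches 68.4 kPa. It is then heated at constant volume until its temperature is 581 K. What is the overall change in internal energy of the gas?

P₁ = nRT₁/V₁ = 0.474×8.314×383/43.0 = 35.1 kPa.
Step 1 — Adiabatic: T₂/T₁ = (P₂/P₁)^((γ−1)/γ) ⇒ T₂ = 383×(1.95)^0.180 = 432 K; V₂ = 24.9 L.
ΔU = nCvΔT = 0.474×37.8×(432−383) = 877 J.
Q = 0 for an adiabatic process, so W = −ΔU = -877 J.
State after step 1: P = 68.4 kPa, V = 24.9 L, T = 432 K.
Step 2 — Isochoric: V stays 24.9 L; P/T = const ⇒ T₂ = 581 K, P₂ = 92.0 kPa.
W = 0 (no volume change).
ΔU = nCvΔT = 0.474×37.8×(581−432) = 2670 J.
Q = ΔU = 2670 J.
Net over both steps: W = -877 J, Q = 2670 J, ΔU = 3550 J.

3550 J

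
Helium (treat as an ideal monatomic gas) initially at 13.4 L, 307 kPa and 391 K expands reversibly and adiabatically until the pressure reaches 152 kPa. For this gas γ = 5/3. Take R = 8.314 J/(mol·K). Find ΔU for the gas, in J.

n = P₁V₁/(RT₁) = 307×13.4/(8.314×391) = 1.27 mol.
Adiabatic: T₂/T₁ = (P₂/P₁)^((γ−1)/γ) ⇒ T₂ = 391×(0.495)^0.400 = 295 K; V₂ = 20.4 L.
For an ideal gas ΔU = nCvΔT with Cv = (3/2)R = 12.5 J/(mol·K).
ΔU = 1.27×12.5×(295−391) = -1510 J.

-1510 J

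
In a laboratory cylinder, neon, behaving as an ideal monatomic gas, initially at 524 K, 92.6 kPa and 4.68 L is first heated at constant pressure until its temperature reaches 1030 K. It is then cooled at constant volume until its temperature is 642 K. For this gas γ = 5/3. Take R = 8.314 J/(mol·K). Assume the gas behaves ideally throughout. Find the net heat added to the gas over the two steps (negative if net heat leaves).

n = P₁V₁/(RT₁) = 92.6×4.68/(8.314×524) = 0.0995 mol.
Step 1 — Isobaric: P stays 92.6 kPa; V/T = const ⇒ T₂ = 1030 K, V₂ = 9.20 L.
W = PΔV = 92.6×(9.20−4.68) kPa·L = 418 J.
ΔU = nCvΔT = 0.0995×12.5×(1030−524) = 628 J.
Q = ΔU + W = nCpΔT = 1050 J.
State after step 1: P = 92.6 kPa, V = 9.20 L, T = 1030 K.
Step 2 — Isochoric: V stays 9.20 L; P/T = const ⇒ T₂ = 642 K, P₂ = 57.7 kPa.
W = 0 (no volume change).
ΔU = nCvΔT = 0.0995×12.5×(642−1030) = -481 J.
Q = ΔU = -481 J.
Net over both steps: W = 418 J, Q = 565 J, ΔU = 146 J.

565 J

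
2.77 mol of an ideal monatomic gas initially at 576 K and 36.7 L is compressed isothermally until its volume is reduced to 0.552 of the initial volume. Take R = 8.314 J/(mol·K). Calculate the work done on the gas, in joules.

7880 J

P₁ = nRT₁/V₁ = 2.77×8.314×576/36.7 = 361 kPa.
Isothermal: T stays 576 K; PV = const ⇒ V₂ = 20.3 L, P₂ = 655 kPa.
W = nRT ln(V₂/V₁) = 2.77×8.314×576×ln(0.552) = -7880 J.
Work done on the gas = −W_by = 7880 J.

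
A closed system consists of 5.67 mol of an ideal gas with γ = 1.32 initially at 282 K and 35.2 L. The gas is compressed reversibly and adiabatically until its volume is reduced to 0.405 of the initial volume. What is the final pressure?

P₁ = nRT₁/V₁ = 5.67×8.314×282/35.2 = 378 kPa.
Adiabatic: TV^(γ−1) = const ⇒ T₂ = 282×(2.47)^0.320 = 377 K; PV^γ = const ⇒ P₂ = 1250 kPa.

1250 kPa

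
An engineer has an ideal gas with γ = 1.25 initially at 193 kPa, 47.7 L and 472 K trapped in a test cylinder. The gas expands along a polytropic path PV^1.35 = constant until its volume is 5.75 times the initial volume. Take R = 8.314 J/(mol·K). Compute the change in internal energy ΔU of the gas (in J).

n = P₁V₁/(RT₁) = 193×47.7/(8.314×472) = 2.35 mol.
Polytropic n=1.35: T₂ = T₁(V₁/V₂)^(n−1) = 472×(0.174)^0.35 = 256 K; P₂ = P₁(V₁/V₂)^n = 18.2 kPa.
For an ideal gas ΔU = nCvΔT with Cv = R/(γ−1) = 33.3 J/(mol·K).
ΔU = 2.35×33.3×(256−472) = -16900 J.

-16900 J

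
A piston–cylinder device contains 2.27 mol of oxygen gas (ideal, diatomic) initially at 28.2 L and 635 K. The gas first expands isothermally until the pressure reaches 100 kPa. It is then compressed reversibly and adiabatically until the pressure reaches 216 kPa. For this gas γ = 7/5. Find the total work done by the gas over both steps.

9970 J

P₁ = nRT₁/V₁ = 2.27×8.314×635/28.2 = 425 kPa.
Step 1 — Isothermal: T stays 635 K; PV = const ⇒ V₂ = 120 L, P₂ = 100 kPa.
ΔU = 0 (ideal gas, T constant).
W = nRT ln(V₂/V₁) = 2.27×8.314×635×ln(4.25) = 17300 J.
Q = ΔU + W = 17300 J.
State after step 1: P = 100 kPa, V = 120 L, T = 635 K.
Step 2 — Adiabatic: T₂/T₁ = (P₂/P₁)^((γ−1)/γ) ⇒ T₂ = 635×(2.16)^0.286 = 791 K; V₂ = 69.1 L.
ΔU = nCvΔT = 2.27×20.8×(791−635) = 7370 J.
Q = 0 for an adiabatic process, so W = −ΔU = -7370 J.
Net over both steps: W = 9970 J, Q = 17300 J, ΔU = 7370 J.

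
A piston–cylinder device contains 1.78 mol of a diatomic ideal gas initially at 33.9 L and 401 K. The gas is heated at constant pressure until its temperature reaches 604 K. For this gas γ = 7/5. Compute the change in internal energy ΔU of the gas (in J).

7510 J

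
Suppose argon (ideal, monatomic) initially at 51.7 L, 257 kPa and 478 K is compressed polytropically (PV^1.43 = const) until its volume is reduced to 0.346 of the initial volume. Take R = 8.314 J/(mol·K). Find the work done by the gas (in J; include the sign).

n = P₁V₁/(RT₁) = 257×51.7/(8.314×478) = 3.34 mol.
Polytropic n=1.43: T₂ = T₁(V₁/V₂)^(n−1) = 478×(2.89)^0.43 = 754 K; P₂ = P₁(V₁/V₂)^n = 1170 kPa.
W = (P₁V₁−P₂V₂)/(n−1) = (257×51.7−1170×17.9)/0.43 = -17900 J.

-17900 J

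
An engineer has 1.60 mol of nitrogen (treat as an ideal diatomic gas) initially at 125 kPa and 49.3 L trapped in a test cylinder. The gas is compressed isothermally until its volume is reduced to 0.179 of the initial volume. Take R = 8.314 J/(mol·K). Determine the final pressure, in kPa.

698 kPa

T₁ = P₁V₁/(nR) = 125×49.3/(1.60×8.314) = 463 K.
Isothermal: T stays 463 K; PV = const ⇒ V₂ = 8.82 L, P₂ = 698 kPa.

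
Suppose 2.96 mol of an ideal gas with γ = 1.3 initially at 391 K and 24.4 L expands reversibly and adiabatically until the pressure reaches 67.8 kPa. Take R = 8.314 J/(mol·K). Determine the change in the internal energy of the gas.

P₁ = nRT₁/V₁ = 2.96×8.314×391/24.4 = 394 kPa.
Adiabatic: T₂/T₁ = (P₂/P₁)^((γ−1)/γ) ⇒ T₂ = 391×(0.172)^0.231 = 260 K; V₂ = 94.5 L.
For an ideal gas ΔU = nCvΔT with Cv = R/(γ−1) = 27.7 J/(mol·K).
ΔU = 2.96×27.7×(260−391) = -10700 J.

-10700 J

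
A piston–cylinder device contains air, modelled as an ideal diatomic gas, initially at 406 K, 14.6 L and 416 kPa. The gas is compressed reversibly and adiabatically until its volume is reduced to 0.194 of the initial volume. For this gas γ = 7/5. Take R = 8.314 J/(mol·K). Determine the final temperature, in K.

782 K

Adiabatic: TV^(γ−1) = const ⇒ T₂ = 406×(5.15)^0.400 = 782 K; PV^γ = const ⇒ P₂ = 4130 kPa.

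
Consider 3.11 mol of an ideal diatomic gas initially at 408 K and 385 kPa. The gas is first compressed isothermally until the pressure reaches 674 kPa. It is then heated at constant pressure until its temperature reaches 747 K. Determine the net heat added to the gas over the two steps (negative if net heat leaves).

24800 J

V₁ = nRT₁/P₁ = 3.11×8.314×408/385 = 27.4 L.
Step 1 — Isothermal: T stays 408 K; PV = const ⇒ V₂ = 15.7 L, P₂ = 674 kPa.
ΔU = 0 (ideal gas, T constant).
W = nRT ln(V₂/V₁) = 3.11×8.314×408×ln(0.571) = -5910 J.
Q = ΔU + W = -5910 J.
State after step 1: P = 674 kPa, V = 15.7 L, T = 408 K.
Step 2 — Isobaric: P stays 674 kPa; V/T = const ⇒ T₂ = 747 K, V₂ = 28.7 L.
W = PΔV = 674×(28.7−15.7) kPa·L = 8770 J.
ΔU = nCvΔT = 3.11×20.8×(747−408) = 21900 J.
Q = ΔU + W = nCpΔT = 30700 J.
Net over both steps: W = 2860 J, Q = 24800 J, ΔU = 21900 J.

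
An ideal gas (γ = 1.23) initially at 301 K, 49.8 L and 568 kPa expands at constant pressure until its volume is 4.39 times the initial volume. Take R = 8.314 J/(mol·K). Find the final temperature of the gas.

Isobaric: P stays 568 kPa; V/T = const ⇒ T₂ = 1320 K, V₂ = 219 L.

1320 K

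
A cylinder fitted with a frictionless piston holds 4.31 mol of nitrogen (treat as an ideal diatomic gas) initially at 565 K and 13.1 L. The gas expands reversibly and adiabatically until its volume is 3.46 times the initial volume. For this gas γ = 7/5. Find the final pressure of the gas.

272 kPa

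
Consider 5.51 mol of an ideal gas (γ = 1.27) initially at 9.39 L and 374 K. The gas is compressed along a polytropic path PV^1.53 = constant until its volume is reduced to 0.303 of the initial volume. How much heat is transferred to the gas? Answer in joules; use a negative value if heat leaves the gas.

27500 J

P₁ = nRT₁/V₁ = 5.51×8.314×374/9.39 = 1820 kPa.
Polytropic n=1.53: T₂ = T₁(V₁/V₂)^(n−1) = 374×(3.30)^0.53 = 704 K; P₂ = P₁(V₁/V₂)^n = 11300 kPa.
W = (P₁V₁−P₂V₂)/(n−1) = (1820×9.39−11300×2.85)/0.53 = -28500 J.
ΔU = nCvΔT = 5.51×30.8×(704−374) = 56000 J.
Q = ΔU + W = 27500 J.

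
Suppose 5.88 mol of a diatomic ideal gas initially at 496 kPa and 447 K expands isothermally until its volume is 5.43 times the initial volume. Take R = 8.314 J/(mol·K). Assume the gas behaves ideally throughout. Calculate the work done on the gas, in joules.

-37000 J

V₁ = nRT₁/P₁ = 5.88×8.314×447/496 = 44.1 L.
Isothermal: T stays 447 K; PV = const ⇒ V₂ = 239 L, P₂ = 91.3 kPa.
W = nRT ln(V₂/V₁) = 5.88×8.314×447×ln(5.43) = 37000 J.
Work done on the gas = −W_by = -37000 J.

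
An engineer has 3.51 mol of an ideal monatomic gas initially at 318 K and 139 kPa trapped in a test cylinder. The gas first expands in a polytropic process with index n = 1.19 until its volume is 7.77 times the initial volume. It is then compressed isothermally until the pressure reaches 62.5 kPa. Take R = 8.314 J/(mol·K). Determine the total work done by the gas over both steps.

V₁ = nRT₁/P₁ = 3.51×8.314×318/139 = 66.8 L.
Step 1 — Polytropic n=1.19: T₂ = T₁(V₁/V₂)^(n−1) = 318×(0.129)^0.19 = 215 K; P₂ = P₁(V₁/V₂)^n = 12.1 kPa.
W = (P₁V₁−P₂V₂)/(n−1) = (139×66.8−12.1×519)/0.19 = 15800 J.
ΔU = nCvΔT = 3.51×12.5×(215−318) = -4490 J.
Q = ΔU + W = 11300 J.
State after step 1: P = 12.1 kPa, V = 519 L, T = 215 K.
Step 2 — Isothermal: T stays 215 K; PV = const ⇒ V₂ = 101 L, P₂ = 62.5 kPa.
ΔU = 0 (ideal gas, T constant).
W = nRT ln(V₂/V₁) = 3.51×8.314×215×ln(0.194) = -10300 J.
Q = ΔU + W = -10300 J.
Net over both steps: W = 5450 J, Q = 955 J, ΔU = -4490 J.

5450 J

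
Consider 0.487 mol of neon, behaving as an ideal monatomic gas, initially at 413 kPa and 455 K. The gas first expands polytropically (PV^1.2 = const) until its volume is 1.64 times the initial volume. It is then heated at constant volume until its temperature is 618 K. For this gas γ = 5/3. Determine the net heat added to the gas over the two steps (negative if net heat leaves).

V₁ = nRT₁/P₁ = 0.487×8.314×455/413 = 4.46 L.
Step 1 — Polytropic n=1.2: T₂ = T₁(V₁/V₂)^(n−1) = 455×(0.610)^0.20 = 412 K; P₂ = P₁(V₁/V₂)^n = 228 kPa.
W = (P₁V₁−P₂V₂)/(n−1) = (413×4.46−228×7.32)/0.20 = 868 J.
ΔU = nCvΔT = 0.487×12.5×(412−455) = -260 J.
Q = ΔU + W = 607 J.
State after step 1: P = 228 kPa, V = 7.32 L, T = 412 K.
Step 2 — Isochoric: V stays 7.32 L; P/T = const ⇒ T₂ = 618 K, P₂ = 342 kPa.
W = 0 (no volume change).
ΔU = nCvΔT = 0.487×12.5×(618−412) = 1250 J.
Q = ΔU = 1250 J.
Net over both steps: W = 868 J, Q = 1860 J, ΔU = 990 J.

1860 J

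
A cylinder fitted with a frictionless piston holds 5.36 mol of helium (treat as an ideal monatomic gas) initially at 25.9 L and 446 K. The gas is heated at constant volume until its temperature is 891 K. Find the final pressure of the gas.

1530 kPa

P₁ = nRT₁/V₁ = 5.36×8.314×446/25.9 = 767 kPa.
Isochoric: V stays 25.9 L; P/T = const ⇒ T₂ = 891 K, P₂ = 1530 kPa.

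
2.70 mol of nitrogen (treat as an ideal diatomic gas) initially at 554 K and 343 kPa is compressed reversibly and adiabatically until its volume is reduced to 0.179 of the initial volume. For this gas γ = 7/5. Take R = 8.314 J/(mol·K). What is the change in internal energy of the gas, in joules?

30800 J

V₁ = nRT₁/P₁ = 2.70×8.314×554/343 = 36.3 L.
Adiabatic: TV^(γ−1) = const ⇒ T₂ = 554×(5.59)^0.400 = 1100 K; PV^γ = const ⇒ P₂ = 3810 kPa.
For an ideal gas ΔU = nCvΔT with Cv = (5/2)R = 20.8 J/(mol·K).
ΔU = 2.70×20.8×(1100−554) = 30800 J.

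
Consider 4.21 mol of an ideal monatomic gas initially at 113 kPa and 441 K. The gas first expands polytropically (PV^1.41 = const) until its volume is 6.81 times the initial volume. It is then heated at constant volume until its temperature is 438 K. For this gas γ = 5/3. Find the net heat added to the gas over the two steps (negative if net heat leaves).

20300 J

V₁ = nRT₁/P₁ = 4.21×8.314×441/113 = 137 L.
Step 1 — Polytropic n=1.41: T₂ = T₁(V₁/V₂)^(n−1) = 441×(0.147)^0.41 = 201 K; P₂ = P₁(V₁/V₂)^n = 7.56 kPa.
W = (P₁V₁−P₂V₂)/(n−1) = (113×137−7.56×930)/0.41 = 20500 J.
ΔU = nCvΔT = 4.21×12.5×(201−441) = -12600 J.
Q = ΔU + W = 7890 J.
State after step 1: P = 7.56 kPa, V = 930 L, T = 201 K.
Step 2 — Isochoric: V stays 930 L; P/T = const ⇒ T₂ = 438 K, P₂ = 16.5 kPa.
W = 0 (no volume change).
ΔU = nCvΔT = 4.21×12.5×(438−201) = 12500 J.
Q = ΔU = 12500 J.
Net over both steps: W = 20500 J, Q = 20300 J, ΔU = -158 J.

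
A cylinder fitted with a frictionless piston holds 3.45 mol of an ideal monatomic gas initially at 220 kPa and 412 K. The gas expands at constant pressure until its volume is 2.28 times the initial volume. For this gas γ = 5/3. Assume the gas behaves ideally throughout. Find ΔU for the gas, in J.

22700 J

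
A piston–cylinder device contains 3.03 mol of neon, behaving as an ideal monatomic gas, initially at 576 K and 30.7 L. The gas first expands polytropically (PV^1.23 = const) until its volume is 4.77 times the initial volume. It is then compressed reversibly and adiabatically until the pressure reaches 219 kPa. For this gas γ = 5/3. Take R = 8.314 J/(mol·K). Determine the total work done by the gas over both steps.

P₁ = nRT₁/V₁ = 3.03×8.314×576/30.7 = 473 kPa.
Step 1 — Polytropic n=1.23: T₂ = T₁(V₁/V₂)^(n−1) = 576×(0.210)^0.23 = 402 K; P₂ = P₁(V₁/V₂)^n = 69.2 kPa.
W = (P₁V₁−P₂V₂)/(n−1) = (473×30.7−69.2×146)/0.23 = 19000 J.
ΔU = nCvΔT = 3.03×12.5×(402−576) = -6570 J.
Q = ΔU + W = 12500 J.
State after step 1: P = 69.2 kPa, V = 146 L, T = 402 K.
Step 2 — Adiabatic: T₂/T₁ = (P₂/P₁)^((γ−1)/γ) ⇒ T₂ = 402×(3.17)^0.400 = 638 K; V₂ = 73.3 L.
ΔU = nCvΔT = 3.03×12.5×(638−402) = 8900 J.
Q = 0 for an adiabatic process, so W = −ΔU = -8900 J.
Net over both steps: W = 10100 J, Q = 12500 J, ΔU = 2330 J.

10100 J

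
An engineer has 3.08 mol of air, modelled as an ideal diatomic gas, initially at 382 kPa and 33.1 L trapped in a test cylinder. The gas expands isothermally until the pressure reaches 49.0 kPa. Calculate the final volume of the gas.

T₁ = P₁V₁/(nR) = 382×33.1/(3.08×8.314) = 494 K.
Isothermal: T stays 494 K; PV = const ⇒ V₂ = 258 L, P₂ = 49.0 kPa.

258 L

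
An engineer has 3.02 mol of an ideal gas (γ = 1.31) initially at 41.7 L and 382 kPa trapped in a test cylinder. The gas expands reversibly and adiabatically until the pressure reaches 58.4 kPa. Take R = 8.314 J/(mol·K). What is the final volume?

175 L

T₁ = P₁V₁/(nR) = 382×41.7/(3.02×8.314) = 634 K.
Adiabatic: T₂/T₁ = (P₂/P₁)^((γ−1)/γ) ⇒ T₂ = 634×(0.153)^0.237 = 407 K; V₂ = 175 L.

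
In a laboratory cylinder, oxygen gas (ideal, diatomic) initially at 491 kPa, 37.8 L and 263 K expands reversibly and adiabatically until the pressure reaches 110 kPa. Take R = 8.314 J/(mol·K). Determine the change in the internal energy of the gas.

-16100 J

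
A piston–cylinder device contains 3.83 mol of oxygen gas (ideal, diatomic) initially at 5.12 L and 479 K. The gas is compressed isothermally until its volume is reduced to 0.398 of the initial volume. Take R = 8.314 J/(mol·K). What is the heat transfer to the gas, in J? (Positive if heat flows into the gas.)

-14100 J

P₁ = nRT₁/V₁ = 3.83×8.314×479/5.12 = 2980 kPa.
Isothermal: T stays 479 K; PV = const ⇒ V₂ = 2.04 L, P₂ = 7480 kPa.
ΔU = 0 (ideal gas, T constant).
W = nRT ln(V₂/V₁) = 3.83×8.314×479×ln(0.398) = -14100 J.
Q = ΔU + W = -14100 J.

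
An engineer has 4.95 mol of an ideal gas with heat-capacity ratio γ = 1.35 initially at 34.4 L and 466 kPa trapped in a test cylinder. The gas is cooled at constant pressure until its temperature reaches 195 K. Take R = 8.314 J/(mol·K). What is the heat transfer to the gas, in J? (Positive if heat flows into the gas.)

-30900 J

T₁ = P₁V₁/(nR) = 466×34.4/(4.95×8.314) = 390 K.
Isobaric: P stays 466 kPa; V/T = const ⇒ T₂ = 195 K, V₂ = 17.2 L.
W = PΔV = 466×(17.2−34.4) kPa·L = -8010 J.
ΔU = nCvΔT = 4.95×23.8×(195−390) = -22900 J.
Q = ΔU + W = nCpΔT = -30900 J.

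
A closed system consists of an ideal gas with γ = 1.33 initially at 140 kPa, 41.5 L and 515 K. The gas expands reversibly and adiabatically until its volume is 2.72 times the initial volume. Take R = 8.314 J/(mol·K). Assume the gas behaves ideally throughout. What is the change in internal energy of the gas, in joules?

n = P₁V₁/(RT₁) = 140×41.5/(8.314×515) = 1.36 mol.
Adiabatic: TV^(γ−1) = const ⇒ T₂ = 515×(0.368)^0.330 = 370 K; PV^γ = const ⇒ P₂ = 37.0 kPa.
For an ideal gas ΔU = nCvΔT with Cv = R/(γ−1) = 25.2 J/(mol·K).
ΔU = 1.36×25.2×(370−515) = -4950 J.

-4950 J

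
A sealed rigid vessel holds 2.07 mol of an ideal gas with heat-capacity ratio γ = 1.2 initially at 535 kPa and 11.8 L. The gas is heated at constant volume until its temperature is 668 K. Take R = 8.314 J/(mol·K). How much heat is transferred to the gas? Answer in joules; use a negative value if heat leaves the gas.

25900 J

T₁ = P₁V₁/(nR) = 535×11.8/(2.07×8.314) = 367 K.
Isochoric: V stays 11.8 L; P/T = const ⇒ T₂ = 668 K, P₂ = 974 kPa.
W = 0 (no volume change).
ΔU = nCvΔT = 2.07×41.6×(668−367) = 25900 J.
Q = ΔU = 25900 J.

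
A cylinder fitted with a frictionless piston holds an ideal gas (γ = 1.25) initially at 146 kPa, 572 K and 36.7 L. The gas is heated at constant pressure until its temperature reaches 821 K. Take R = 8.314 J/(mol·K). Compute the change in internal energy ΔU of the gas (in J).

n = P₁V₁/(RT₁) = 146×36.7/(8.314×572) = 1.13 mol.
Isobaric: P stays 146 kPa; V/T = const ⇒ T₂ = 821 K, V₂ = 52.7 L.
For an ideal gas ΔU = nCvΔT with Cv = R/(γ−1) = 33.3 J/(mol·K).
ΔU = 1.13×33.3×(821−572) = 9330 J.

9330 J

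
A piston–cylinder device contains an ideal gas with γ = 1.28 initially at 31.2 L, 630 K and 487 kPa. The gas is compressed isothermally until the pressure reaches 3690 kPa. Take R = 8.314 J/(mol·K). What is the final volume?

Isothermal: T stays 630 K; PV = const ⇒ V₂ = 4.12 L, P₂ = 3690 kPa.

4.12 L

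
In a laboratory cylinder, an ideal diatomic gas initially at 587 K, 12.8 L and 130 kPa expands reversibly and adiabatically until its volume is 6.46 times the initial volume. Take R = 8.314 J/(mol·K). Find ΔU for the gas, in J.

-2190 J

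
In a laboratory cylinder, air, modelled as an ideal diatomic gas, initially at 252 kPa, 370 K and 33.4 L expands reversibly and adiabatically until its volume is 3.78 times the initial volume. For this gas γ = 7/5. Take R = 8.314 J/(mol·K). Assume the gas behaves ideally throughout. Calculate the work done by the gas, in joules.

n = P₁V₁/(RT₁) = 252×33.4/(8.314×370) = 2.74 mol.
Adiabatic: TV^(γ−1) = const ⇒ T₂ = 370×(0.265)^0.400 = 217 K; PV^γ = const ⇒ P₂ = 39.2 kPa.
ΔU = nCvΔT = 2.74×20.8×(217−370) = -8680 J.
Q = 0 for an adiabatic process, so W = −ΔU = 8680 J.

8680 J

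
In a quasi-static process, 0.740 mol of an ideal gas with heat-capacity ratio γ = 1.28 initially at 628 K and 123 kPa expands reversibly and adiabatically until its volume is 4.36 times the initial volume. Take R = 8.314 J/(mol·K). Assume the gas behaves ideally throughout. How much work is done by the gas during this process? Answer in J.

4660 J

V₁ = nRT₁/P₁ = 0.740×8.314×628/123 = 31.4 L.
Adiabatic: TV^(γ−1) = const ⇒ T₂ = 628×(0.229)^0.280 = 416 K; PV^γ = const ⇒ P₂ = 18.7 kPa.
ΔU = nCvΔT = 0.740×29.7×(416−628) = -4660 J.
Q = 0 for an adiabatic process, so W = −ΔU = 4660 J.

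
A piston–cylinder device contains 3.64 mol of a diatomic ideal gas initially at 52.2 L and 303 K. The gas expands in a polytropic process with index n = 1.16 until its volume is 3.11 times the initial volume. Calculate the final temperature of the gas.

P₁ = nRT₁/V₁ = 3.64×8.314×303/52.2 = 176 kPa.
Polytropic n=1.16: T₂ = T₁(V₁/V₂)^(n−1) = 303×(0.322)^0.16 = 253 K; P₂ = P₁(V₁/V₂)^n = 47.1 kPa.

253 K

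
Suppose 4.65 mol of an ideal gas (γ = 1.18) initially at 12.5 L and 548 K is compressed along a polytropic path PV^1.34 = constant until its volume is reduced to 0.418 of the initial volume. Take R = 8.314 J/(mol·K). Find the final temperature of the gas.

737 K

P₁ = nRT₁/V₁ = 4.65×8.314×548/12.5 = 1690 kPa.
Polytropic n=1.34: T₂ = T₁(V₁/V₂)^(n−1) = 548×(2.39)^0.34 = 737 K; P₂ = P₁(V₁/V₂)^n = 5450 kPa.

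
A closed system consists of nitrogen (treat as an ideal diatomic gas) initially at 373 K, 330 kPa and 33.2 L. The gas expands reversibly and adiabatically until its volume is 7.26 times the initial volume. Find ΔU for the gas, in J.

n = P₁V₁/(RT₁) = 330×33.2/(8.314×373) = 3.53 mol.
Adiabatic: TV^(γ−1) = const ⇒ T₂ = 373×(0.138)^0.400 = 169 K; PV^γ = const ⇒ P₂ = 20.6 kPa.
For an ideal gas ΔU = nCvΔT with Cv = (5/2)R = 20.8 J/(mol·K).
ΔU = 3.53×20.8×(169−373) = -15000 J.

-15000 J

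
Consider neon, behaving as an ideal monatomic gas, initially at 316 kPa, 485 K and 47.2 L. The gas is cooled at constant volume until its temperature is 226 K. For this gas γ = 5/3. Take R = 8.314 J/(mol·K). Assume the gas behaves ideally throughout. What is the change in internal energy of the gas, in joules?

-11900 J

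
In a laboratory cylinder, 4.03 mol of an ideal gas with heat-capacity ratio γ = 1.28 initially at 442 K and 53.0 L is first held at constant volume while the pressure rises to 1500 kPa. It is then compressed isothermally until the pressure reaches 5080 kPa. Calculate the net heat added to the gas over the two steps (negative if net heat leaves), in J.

134000 J

P₁ = nRT₁/V₁ = 4.03×8.314×442/53.0 = 279 kPa.
Step 1 — Isochoric: V stays 53.0 L; P/T = const ⇒ T₂ = 2370 K, P₂ = 1500 kPa.
W = 0 (no volume change).
ΔU = nCvΔT = 4.03×29.7×(2370−442) = 231000 J.
Q = ΔU = 231000 J.
State after step 1: P = 1500 kPa, V = 53.0 L, T = 2370 K.
Step 2 — Isothermal: T stays 2370 K; PV = const ⇒ V₂ = 15.6 L, P₂ = 5080 kPa.
ΔU = 0 (ideal gas, T constant).
W = nRT ln(V₂/V₁) = 4.03×8.314×2370×ln(0.295) = -97000 J.
Q = ΔU + W = -97000 J.
Net over both steps: W = -97000 J, Q = 134000 J, ΔU = 231000 J.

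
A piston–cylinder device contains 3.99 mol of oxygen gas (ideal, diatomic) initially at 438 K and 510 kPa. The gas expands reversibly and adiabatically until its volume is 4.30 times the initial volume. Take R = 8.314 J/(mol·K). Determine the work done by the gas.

16100 J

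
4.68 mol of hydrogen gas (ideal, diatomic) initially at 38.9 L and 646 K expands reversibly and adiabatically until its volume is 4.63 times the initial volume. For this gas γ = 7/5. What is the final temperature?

350 K

P₁ = nRT₁/V₁ = 4.68×8.314×646/38.9 = 646 kPa.
Adiabatic: TV^(γ−1) = const ⇒ T₂ = 646×(0.216)^0.400 = 350 K; PV^γ = const ⇒ P₂ = 75.6 kPa.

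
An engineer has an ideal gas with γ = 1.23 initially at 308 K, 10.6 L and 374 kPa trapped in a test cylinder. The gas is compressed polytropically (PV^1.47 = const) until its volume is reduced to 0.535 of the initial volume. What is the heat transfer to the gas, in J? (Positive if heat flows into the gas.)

3010 J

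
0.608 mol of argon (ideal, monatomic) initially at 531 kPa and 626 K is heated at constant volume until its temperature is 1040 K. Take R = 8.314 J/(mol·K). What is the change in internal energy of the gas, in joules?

3140 J

V₁ = nRT₁/P₁ = 0.608×8.314×626/531 = 5.96 L.
Isochoric: V stays 5.96 L; P/T = const ⇒ T₂ = 1040 K, P₂ = 882 kPa.
For an ideal gas ΔU = nCvΔT with Cv = (3/2)R = 12.5 J/(mol·K).
ΔU = 0.608×12.5×(1040−626) = 3140 J.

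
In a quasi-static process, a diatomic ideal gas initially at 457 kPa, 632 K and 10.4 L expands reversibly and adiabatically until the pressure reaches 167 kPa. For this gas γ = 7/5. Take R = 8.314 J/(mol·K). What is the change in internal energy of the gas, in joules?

-2970 J

n = P₁V₁/(RT₁) = 457×10.4/(8.314×632) = 0.905 mol.
Adiabatic: T₂/T₁ = (P₂/P₁)^((γ−1)/γ) ⇒ T₂ = 632×(0.365)^0.286 = 474 K; V₂ = 21.3 L.
For an ideal gas ΔU = nCvΔT with Cv = (5/2)R = 20.8 J/(mol·K).
ΔU = 0.905×20.8×(474−632) = -2970 J.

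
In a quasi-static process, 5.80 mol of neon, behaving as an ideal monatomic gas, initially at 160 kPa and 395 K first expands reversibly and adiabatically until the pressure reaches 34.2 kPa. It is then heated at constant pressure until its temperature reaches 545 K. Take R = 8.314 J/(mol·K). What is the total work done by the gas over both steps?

29200 J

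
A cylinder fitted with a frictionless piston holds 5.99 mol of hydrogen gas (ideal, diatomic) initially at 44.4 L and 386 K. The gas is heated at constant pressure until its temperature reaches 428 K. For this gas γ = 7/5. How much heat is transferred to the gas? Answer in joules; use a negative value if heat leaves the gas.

P₁ = nRT₁/V₁ = 5.99×8.314×386/44.4 = 433 kPa.
Isobaric: P stays 433 kPa; V/T = const ⇒ T₂ = 428 K, V₂ = 49.2 L.
W = PΔV = 433×(49.2−44.4) kPa·L = 2090 J.
ΔU = nCvΔT = 5.99×20.8×(428−386) = 5230 J.
Q = ΔU + W = nCpΔT = 7320 J.

7320 J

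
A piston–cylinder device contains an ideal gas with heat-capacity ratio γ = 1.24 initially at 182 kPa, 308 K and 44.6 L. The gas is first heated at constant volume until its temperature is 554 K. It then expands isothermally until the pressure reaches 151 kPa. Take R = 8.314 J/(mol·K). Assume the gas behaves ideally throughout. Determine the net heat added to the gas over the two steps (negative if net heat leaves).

38300 J

n = P₁V₁/(RT₁) = 182×44.6/(8.314×308) = 3.17 mol.
Step 1 — Isochoric: V stays 44.6 L; P/T = const ⇒ T₂ = 554 K, P₂ = 327 kPa.
W = 0 (no volume change).
ΔU = nCvΔT = 3.17×34.6×(554−308) = 27000 J.
Q = ΔU = 27000 J.
State after step 1: P = 327 kPa, V = 44.6 L, T = 554 K.
Step 2 — Isothermal: T stays 554 K; PV = const ⇒ V₂ = 96.7 L, P₂ = 151 kPa.
ΔU = 0 (ideal gas, T constant).
W = nRT ln(V₂/V₁) = 3.17×8.314×554×ln(2.17) = 11300 J.
Q = ΔU + W = 11300 J.
Net over both steps: W = 11300 J, Q = 38300 J, ΔU = 27000 J.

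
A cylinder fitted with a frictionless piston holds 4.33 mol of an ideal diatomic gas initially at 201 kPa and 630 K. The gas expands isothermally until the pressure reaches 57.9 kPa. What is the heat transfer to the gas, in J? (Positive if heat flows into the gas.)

28200 J

V₁ = nRT₁/P₁ = 4.33×8.314×630/201 = 113 L.
Isothermal: T stays 630 K; PV = const ⇒ V₂ = 392 L, P₂ = 57.9 kPa.
ΔU = 0 (ideal gas, T constant).
W = nRT ln(V₂/V₁) = 4.33×8.314×630×ln(3.47) = 28200 J.
Q = ΔU + W = 28200 J.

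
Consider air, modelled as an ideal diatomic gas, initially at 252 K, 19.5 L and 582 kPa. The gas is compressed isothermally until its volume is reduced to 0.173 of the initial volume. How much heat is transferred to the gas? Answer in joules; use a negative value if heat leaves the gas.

-19900 J

n = P₁V₁/(RT₁) = 582×19.5/(8.314×252) = 5.42 mol.
Isothermal: T stays 252 K; PV = const ⇒ V₂ = 3.37 L, P₂ = 3360 kPa.
ΔU = 0 (ideal gas, T constant).
W = nRT ln(V₂/V₁) = 5.42×8.314×252×ln(0.173) = -19900 J.
Q = ΔU + W = -19900 J.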